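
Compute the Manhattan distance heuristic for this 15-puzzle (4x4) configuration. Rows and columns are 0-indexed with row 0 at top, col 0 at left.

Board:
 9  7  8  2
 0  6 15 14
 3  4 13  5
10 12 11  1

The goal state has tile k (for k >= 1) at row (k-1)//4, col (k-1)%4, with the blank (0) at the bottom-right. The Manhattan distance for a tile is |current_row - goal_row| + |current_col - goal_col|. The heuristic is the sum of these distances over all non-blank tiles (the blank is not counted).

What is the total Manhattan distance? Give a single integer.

Answer: 41

Derivation:
Tile 9: at (0,0), goal (2,0), distance |0-2|+|0-0| = 2
Tile 7: at (0,1), goal (1,2), distance |0-1|+|1-2| = 2
Tile 8: at (0,2), goal (1,3), distance |0-1|+|2-3| = 2
Tile 2: at (0,3), goal (0,1), distance |0-0|+|3-1| = 2
Tile 6: at (1,1), goal (1,1), distance |1-1|+|1-1| = 0
Tile 15: at (1,2), goal (3,2), distance |1-3|+|2-2| = 2
Tile 14: at (1,3), goal (3,1), distance |1-3|+|3-1| = 4
Tile 3: at (2,0), goal (0,2), distance |2-0|+|0-2| = 4
Tile 4: at (2,1), goal (0,3), distance |2-0|+|1-3| = 4
Tile 13: at (2,2), goal (3,0), distance |2-3|+|2-0| = 3
Tile 5: at (2,3), goal (1,0), distance |2-1|+|3-0| = 4
Tile 10: at (3,0), goal (2,1), distance |3-2|+|0-1| = 2
Tile 12: at (3,1), goal (2,3), distance |3-2|+|1-3| = 3
Tile 11: at (3,2), goal (2,2), distance |3-2|+|2-2| = 1
Tile 1: at (3,3), goal (0,0), distance |3-0|+|3-0| = 6
Sum: 2 + 2 + 2 + 2 + 0 + 2 + 4 + 4 + 4 + 3 + 4 + 2 + 3 + 1 + 6 = 41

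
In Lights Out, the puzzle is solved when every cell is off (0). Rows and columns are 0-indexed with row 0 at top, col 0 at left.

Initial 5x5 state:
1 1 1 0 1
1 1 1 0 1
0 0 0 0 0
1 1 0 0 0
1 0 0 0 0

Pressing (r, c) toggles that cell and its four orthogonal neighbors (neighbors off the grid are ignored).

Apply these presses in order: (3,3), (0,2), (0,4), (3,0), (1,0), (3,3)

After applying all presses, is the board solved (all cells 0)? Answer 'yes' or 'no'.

Answer: yes

Derivation:
After press 1 at (3,3):
1 1 1 0 1
1 1 1 0 1
0 0 0 1 0
1 1 1 1 1
1 0 0 1 0

After press 2 at (0,2):
1 0 0 1 1
1 1 0 0 1
0 0 0 1 0
1 1 1 1 1
1 0 0 1 0

After press 3 at (0,4):
1 0 0 0 0
1 1 0 0 0
0 0 0 1 0
1 1 1 1 1
1 0 0 1 0

After press 4 at (3,0):
1 0 0 0 0
1 1 0 0 0
1 0 0 1 0
0 0 1 1 1
0 0 0 1 0

After press 5 at (1,0):
0 0 0 0 0
0 0 0 0 0
0 0 0 1 0
0 0 1 1 1
0 0 0 1 0

After press 6 at (3,3):
0 0 0 0 0
0 0 0 0 0
0 0 0 0 0
0 0 0 0 0
0 0 0 0 0

Lights still on: 0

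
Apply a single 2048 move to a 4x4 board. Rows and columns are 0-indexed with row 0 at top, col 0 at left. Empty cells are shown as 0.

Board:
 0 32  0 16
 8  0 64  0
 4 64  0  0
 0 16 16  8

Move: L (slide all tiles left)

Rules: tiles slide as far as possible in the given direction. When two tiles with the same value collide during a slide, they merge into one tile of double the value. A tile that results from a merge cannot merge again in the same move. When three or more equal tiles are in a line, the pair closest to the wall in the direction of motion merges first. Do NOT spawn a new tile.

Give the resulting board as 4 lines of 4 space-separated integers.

Slide left:
row 0: [0, 32, 0, 16] -> [32, 16, 0, 0]
row 1: [8, 0, 64, 0] -> [8, 64, 0, 0]
row 2: [4, 64, 0, 0] -> [4, 64, 0, 0]
row 3: [0, 16, 16, 8] -> [32, 8, 0, 0]

Answer: 32 16  0  0
 8 64  0  0
 4 64  0  0
32  8  0  0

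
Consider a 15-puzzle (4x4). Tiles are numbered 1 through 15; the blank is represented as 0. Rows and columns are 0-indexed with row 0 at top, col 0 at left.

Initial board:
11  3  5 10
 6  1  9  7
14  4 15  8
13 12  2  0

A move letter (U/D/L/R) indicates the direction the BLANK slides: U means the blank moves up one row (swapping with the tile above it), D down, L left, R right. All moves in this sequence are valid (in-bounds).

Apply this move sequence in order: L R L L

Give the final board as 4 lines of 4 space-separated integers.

Answer: 11  3  5 10
 6  1  9  7
14  4 15  8
13  0 12  2

Derivation:
After move 1 (L):
11  3  5 10
 6  1  9  7
14  4 15  8
13 12  0  2

After move 2 (R):
11  3  5 10
 6  1  9  7
14  4 15  8
13 12  2  0

After move 3 (L):
11  3  5 10
 6  1  9  7
14  4 15  8
13 12  0  2

After move 4 (L):
11  3  5 10
 6  1  9  7
14  4 15  8
13  0 12  2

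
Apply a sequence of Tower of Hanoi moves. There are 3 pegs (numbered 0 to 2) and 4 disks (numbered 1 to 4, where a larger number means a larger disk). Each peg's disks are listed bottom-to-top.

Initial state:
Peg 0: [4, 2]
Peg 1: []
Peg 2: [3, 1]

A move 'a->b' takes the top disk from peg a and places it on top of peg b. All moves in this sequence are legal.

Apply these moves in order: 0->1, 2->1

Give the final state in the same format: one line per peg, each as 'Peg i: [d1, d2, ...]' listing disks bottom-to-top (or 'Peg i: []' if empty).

Answer: Peg 0: [4]
Peg 1: [2, 1]
Peg 2: [3]

Derivation:
After move 1 (0->1):
Peg 0: [4]
Peg 1: [2]
Peg 2: [3, 1]

After move 2 (2->1):
Peg 0: [4]
Peg 1: [2, 1]
Peg 2: [3]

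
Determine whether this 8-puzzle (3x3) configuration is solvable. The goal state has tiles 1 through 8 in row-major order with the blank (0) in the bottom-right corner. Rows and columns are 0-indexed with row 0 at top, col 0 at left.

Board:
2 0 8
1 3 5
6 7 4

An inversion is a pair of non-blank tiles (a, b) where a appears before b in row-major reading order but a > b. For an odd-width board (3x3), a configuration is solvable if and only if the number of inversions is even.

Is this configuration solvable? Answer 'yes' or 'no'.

Inversions (pairs i<j in row-major order where tile[i] > tile[j] > 0): 10
10 is even, so the puzzle is solvable.

Answer: yes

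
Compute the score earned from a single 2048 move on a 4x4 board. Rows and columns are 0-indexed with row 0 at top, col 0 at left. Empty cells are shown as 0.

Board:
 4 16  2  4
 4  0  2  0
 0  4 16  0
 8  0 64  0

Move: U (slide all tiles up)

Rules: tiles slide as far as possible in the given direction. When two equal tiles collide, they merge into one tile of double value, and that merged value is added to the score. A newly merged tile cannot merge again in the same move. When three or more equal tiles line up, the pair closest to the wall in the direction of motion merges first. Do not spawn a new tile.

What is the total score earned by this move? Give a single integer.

Answer: 12

Derivation:
Slide up:
col 0: [4, 4, 0, 8] -> [8, 8, 0, 0]  score +8 (running 8)
col 1: [16, 0, 4, 0] -> [16, 4, 0, 0]  score +0 (running 8)
col 2: [2, 2, 16, 64] -> [4, 16, 64, 0]  score +4 (running 12)
col 3: [4, 0, 0, 0] -> [4, 0, 0, 0]  score +0 (running 12)
Board after move:
 8 16  4  4
 8  4 16  0
 0  0 64  0
 0  0  0  0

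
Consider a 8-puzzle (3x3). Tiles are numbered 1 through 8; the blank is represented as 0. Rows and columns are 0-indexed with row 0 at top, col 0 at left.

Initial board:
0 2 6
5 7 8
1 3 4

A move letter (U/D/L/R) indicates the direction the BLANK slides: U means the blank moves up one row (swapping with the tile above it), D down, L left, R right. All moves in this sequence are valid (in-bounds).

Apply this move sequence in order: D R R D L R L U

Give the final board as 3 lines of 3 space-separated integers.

Answer: 5 2 6
7 0 4
1 8 3

Derivation:
After move 1 (D):
5 2 6
0 7 8
1 3 4

After move 2 (R):
5 2 6
7 0 8
1 3 4

After move 3 (R):
5 2 6
7 8 0
1 3 4

After move 4 (D):
5 2 6
7 8 4
1 3 0

After move 5 (L):
5 2 6
7 8 4
1 0 3

After move 6 (R):
5 2 6
7 8 4
1 3 0

After move 7 (L):
5 2 6
7 8 4
1 0 3

After move 8 (U):
5 2 6
7 0 4
1 8 3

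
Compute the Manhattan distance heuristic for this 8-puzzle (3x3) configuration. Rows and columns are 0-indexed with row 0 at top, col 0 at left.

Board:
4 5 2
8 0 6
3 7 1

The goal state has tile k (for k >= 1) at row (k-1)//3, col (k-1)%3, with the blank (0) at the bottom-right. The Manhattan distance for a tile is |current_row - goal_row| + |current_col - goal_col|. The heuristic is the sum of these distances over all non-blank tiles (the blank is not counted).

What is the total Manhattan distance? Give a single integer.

Tile 4: at (0,0), goal (1,0), distance |0-1|+|0-0| = 1
Tile 5: at (0,1), goal (1,1), distance |0-1|+|1-1| = 1
Tile 2: at (0,2), goal (0,1), distance |0-0|+|2-1| = 1
Tile 8: at (1,0), goal (2,1), distance |1-2|+|0-1| = 2
Tile 6: at (1,2), goal (1,2), distance |1-1|+|2-2| = 0
Tile 3: at (2,0), goal (0,2), distance |2-0|+|0-2| = 4
Tile 7: at (2,1), goal (2,0), distance |2-2|+|1-0| = 1
Tile 1: at (2,2), goal (0,0), distance |2-0|+|2-0| = 4
Sum: 1 + 1 + 1 + 2 + 0 + 4 + 1 + 4 = 14

Answer: 14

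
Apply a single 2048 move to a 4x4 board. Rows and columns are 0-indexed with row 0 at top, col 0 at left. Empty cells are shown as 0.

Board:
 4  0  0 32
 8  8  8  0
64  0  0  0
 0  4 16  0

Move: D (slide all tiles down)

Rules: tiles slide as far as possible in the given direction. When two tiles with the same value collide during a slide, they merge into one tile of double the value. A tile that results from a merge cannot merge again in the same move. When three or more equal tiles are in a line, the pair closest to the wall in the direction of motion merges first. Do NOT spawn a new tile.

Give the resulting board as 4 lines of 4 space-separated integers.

Slide down:
col 0: [4, 8, 64, 0] -> [0, 4, 8, 64]
col 1: [0, 8, 0, 4] -> [0, 0, 8, 4]
col 2: [0, 8, 0, 16] -> [0, 0, 8, 16]
col 3: [32, 0, 0, 0] -> [0, 0, 0, 32]

Answer:  0  0  0  0
 4  0  0  0
 8  8  8  0
64  4 16 32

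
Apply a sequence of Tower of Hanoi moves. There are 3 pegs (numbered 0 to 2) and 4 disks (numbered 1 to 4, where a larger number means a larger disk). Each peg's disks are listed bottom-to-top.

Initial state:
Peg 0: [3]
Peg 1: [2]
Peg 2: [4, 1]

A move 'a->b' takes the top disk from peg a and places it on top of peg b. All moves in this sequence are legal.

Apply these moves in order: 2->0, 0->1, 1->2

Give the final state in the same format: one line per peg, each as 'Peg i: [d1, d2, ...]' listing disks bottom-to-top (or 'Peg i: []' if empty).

After move 1 (2->0):
Peg 0: [3, 1]
Peg 1: [2]
Peg 2: [4]

After move 2 (0->1):
Peg 0: [3]
Peg 1: [2, 1]
Peg 2: [4]

After move 3 (1->2):
Peg 0: [3]
Peg 1: [2]
Peg 2: [4, 1]

Answer: Peg 0: [3]
Peg 1: [2]
Peg 2: [4, 1]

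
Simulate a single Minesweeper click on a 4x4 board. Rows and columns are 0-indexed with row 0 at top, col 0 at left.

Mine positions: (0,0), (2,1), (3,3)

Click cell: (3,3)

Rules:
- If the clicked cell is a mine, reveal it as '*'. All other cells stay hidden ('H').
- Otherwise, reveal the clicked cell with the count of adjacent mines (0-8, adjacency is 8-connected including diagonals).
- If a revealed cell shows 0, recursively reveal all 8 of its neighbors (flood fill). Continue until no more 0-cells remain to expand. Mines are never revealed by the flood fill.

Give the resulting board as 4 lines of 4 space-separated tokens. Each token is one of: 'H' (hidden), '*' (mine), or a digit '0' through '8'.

H H H H
H H H H
H H H H
H H H *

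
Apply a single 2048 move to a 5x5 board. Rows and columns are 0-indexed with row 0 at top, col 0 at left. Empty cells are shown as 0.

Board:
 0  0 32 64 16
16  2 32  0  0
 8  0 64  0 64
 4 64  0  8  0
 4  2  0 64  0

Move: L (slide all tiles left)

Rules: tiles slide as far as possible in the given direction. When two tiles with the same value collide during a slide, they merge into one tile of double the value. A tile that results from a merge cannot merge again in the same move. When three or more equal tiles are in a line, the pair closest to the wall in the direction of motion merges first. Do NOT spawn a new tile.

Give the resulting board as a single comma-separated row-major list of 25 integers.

Answer: 32, 64, 16, 0, 0, 16, 2, 32, 0, 0, 8, 128, 0, 0, 0, 4, 64, 8, 0, 0, 4, 2, 64, 0, 0

Derivation:
Slide left:
row 0: [0, 0, 32, 64, 16] -> [32, 64, 16, 0, 0]
row 1: [16, 2, 32, 0, 0] -> [16, 2, 32, 0, 0]
row 2: [8, 0, 64, 0, 64] -> [8, 128, 0, 0, 0]
row 3: [4, 64, 0, 8, 0] -> [4, 64, 8, 0, 0]
row 4: [4, 2, 0, 64, 0] -> [4, 2, 64, 0, 0]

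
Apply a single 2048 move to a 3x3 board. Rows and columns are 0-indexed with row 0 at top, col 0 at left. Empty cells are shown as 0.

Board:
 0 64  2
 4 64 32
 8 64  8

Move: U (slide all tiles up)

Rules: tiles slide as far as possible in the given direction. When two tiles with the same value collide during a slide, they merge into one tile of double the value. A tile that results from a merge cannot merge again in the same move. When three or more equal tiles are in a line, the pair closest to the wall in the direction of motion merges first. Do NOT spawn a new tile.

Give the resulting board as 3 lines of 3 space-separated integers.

Answer:   4 128   2
  8  64  32
  0   0   8

Derivation:
Slide up:
col 0: [0, 4, 8] -> [4, 8, 0]
col 1: [64, 64, 64] -> [128, 64, 0]
col 2: [2, 32, 8] -> [2, 32, 8]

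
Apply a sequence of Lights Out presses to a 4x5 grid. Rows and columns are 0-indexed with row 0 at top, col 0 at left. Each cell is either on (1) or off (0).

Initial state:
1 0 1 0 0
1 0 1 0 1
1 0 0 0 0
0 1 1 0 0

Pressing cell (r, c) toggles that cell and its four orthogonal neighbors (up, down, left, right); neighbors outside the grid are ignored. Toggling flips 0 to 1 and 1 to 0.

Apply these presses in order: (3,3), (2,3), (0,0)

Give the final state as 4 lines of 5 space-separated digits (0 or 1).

After press 1 at (3,3):
1 0 1 0 0
1 0 1 0 1
1 0 0 1 0
0 1 0 1 1

After press 2 at (2,3):
1 0 1 0 0
1 0 1 1 1
1 0 1 0 1
0 1 0 0 1

After press 3 at (0,0):
0 1 1 0 0
0 0 1 1 1
1 0 1 0 1
0 1 0 0 1

Answer: 0 1 1 0 0
0 0 1 1 1
1 0 1 0 1
0 1 0 0 1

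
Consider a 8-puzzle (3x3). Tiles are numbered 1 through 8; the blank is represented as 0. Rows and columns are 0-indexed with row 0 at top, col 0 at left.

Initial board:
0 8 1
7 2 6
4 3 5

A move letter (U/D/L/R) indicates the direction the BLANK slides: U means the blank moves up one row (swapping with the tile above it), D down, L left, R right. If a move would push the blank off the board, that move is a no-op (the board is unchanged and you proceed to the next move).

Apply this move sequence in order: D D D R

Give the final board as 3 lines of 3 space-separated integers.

Answer: 7 8 1
4 2 6
3 0 5

Derivation:
After move 1 (D):
7 8 1
0 2 6
4 3 5

After move 2 (D):
7 8 1
4 2 6
0 3 5

After move 3 (D):
7 8 1
4 2 6
0 3 5

After move 4 (R):
7 8 1
4 2 6
3 0 5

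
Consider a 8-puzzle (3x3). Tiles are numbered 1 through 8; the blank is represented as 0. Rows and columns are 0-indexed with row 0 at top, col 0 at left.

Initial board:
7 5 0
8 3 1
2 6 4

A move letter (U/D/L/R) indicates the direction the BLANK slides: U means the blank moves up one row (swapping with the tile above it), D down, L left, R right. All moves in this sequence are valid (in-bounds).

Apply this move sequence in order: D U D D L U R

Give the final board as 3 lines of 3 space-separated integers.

Answer: 7 5 1
8 4 0
2 3 6

Derivation:
After move 1 (D):
7 5 1
8 3 0
2 6 4

After move 2 (U):
7 5 0
8 3 1
2 6 4

After move 3 (D):
7 5 1
8 3 0
2 6 4

After move 4 (D):
7 5 1
8 3 4
2 6 0

After move 5 (L):
7 5 1
8 3 4
2 0 6

After move 6 (U):
7 5 1
8 0 4
2 3 6

After move 7 (R):
7 5 1
8 4 0
2 3 6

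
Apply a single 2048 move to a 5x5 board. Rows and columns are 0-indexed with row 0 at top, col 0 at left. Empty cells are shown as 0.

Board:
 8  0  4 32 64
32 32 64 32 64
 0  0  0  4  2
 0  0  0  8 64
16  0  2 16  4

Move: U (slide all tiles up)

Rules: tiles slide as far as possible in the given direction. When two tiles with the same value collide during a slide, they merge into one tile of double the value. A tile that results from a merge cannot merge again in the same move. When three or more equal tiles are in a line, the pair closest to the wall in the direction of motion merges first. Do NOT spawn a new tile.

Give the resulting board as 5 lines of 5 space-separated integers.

Slide up:
col 0: [8, 32, 0, 0, 16] -> [8, 32, 16, 0, 0]
col 1: [0, 32, 0, 0, 0] -> [32, 0, 0, 0, 0]
col 2: [4, 64, 0, 0, 2] -> [4, 64, 2, 0, 0]
col 3: [32, 32, 4, 8, 16] -> [64, 4, 8, 16, 0]
col 4: [64, 64, 2, 64, 4] -> [128, 2, 64, 4, 0]

Answer:   8  32   4  64 128
 32   0  64   4   2
 16   0   2   8  64
  0   0   0  16   4
  0   0   0   0   0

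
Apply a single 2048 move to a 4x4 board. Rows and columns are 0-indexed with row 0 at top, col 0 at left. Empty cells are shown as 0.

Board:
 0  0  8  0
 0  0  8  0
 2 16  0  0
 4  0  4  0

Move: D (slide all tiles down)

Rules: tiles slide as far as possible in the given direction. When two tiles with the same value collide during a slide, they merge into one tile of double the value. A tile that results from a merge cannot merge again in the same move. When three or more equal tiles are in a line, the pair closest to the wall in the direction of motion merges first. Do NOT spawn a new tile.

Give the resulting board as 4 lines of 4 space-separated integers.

Slide down:
col 0: [0, 0, 2, 4] -> [0, 0, 2, 4]
col 1: [0, 0, 16, 0] -> [0, 0, 0, 16]
col 2: [8, 8, 0, 4] -> [0, 0, 16, 4]
col 3: [0, 0, 0, 0] -> [0, 0, 0, 0]

Answer:  0  0  0  0
 0  0  0  0
 2  0 16  0
 4 16  4  0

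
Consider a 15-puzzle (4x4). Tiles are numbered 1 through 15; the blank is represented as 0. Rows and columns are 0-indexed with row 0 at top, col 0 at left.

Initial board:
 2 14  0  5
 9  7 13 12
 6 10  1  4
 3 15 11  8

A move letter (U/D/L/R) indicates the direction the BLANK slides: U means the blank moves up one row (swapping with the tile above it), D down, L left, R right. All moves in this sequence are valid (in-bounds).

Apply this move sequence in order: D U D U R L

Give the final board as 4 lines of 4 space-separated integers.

After move 1 (D):
 2 14 13  5
 9  7  0 12
 6 10  1  4
 3 15 11  8

After move 2 (U):
 2 14  0  5
 9  7 13 12
 6 10  1  4
 3 15 11  8

After move 3 (D):
 2 14 13  5
 9  7  0 12
 6 10  1  4
 3 15 11  8

After move 4 (U):
 2 14  0  5
 9  7 13 12
 6 10  1  4
 3 15 11  8

After move 5 (R):
 2 14  5  0
 9  7 13 12
 6 10  1  4
 3 15 11  8

After move 6 (L):
 2 14  0  5
 9  7 13 12
 6 10  1  4
 3 15 11  8

Answer:  2 14  0  5
 9  7 13 12
 6 10  1  4
 3 15 11  8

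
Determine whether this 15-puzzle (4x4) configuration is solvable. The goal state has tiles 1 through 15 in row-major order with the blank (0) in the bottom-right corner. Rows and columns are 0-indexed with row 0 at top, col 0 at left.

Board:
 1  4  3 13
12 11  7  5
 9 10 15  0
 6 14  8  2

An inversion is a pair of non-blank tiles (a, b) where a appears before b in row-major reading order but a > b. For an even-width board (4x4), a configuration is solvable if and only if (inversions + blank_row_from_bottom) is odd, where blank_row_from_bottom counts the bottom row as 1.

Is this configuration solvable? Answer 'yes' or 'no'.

Inversions: 45
Blank is in row 2 (0-indexed from top), which is row 2 counting from the bottom (bottom = 1).
45 + 2 = 47, which is odd, so the puzzle is solvable.

Answer: yes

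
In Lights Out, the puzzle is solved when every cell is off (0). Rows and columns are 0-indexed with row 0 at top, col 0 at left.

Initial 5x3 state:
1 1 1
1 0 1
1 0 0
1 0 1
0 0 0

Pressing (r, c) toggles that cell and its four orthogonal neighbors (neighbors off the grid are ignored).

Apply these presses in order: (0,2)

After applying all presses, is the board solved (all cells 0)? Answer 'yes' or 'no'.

After press 1 at (0,2):
1 0 0
1 0 0
1 0 0
1 0 1
0 0 0

Lights still on: 5

Answer: no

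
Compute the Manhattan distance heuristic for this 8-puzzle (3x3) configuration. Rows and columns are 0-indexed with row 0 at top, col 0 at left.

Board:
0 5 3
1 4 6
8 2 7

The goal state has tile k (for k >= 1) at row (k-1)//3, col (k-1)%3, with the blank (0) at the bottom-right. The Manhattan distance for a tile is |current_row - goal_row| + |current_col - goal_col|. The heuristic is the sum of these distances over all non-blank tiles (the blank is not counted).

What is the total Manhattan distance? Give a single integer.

Answer: 8

Derivation:
Tile 5: at (0,1), goal (1,1), distance |0-1|+|1-1| = 1
Tile 3: at (0,2), goal (0,2), distance |0-0|+|2-2| = 0
Tile 1: at (1,0), goal (0,0), distance |1-0|+|0-0| = 1
Tile 4: at (1,1), goal (1,0), distance |1-1|+|1-0| = 1
Tile 6: at (1,2), goal (1,2), distance |1-1|+|2-2| = 0
Tile 8: at (2,0), goal (2,1), distance |2-2|+|0-1| = 1
Tile 2: at (2,1), goal (0,1), distance |2-0|+|1-1| = 2
Tile 7: at (2,2), goal (2,0), distance |2-2|+|2-0| = 2
Sum: 1 + 0 + 1 + 1 + 0 + 1 + 2 + 2 = 8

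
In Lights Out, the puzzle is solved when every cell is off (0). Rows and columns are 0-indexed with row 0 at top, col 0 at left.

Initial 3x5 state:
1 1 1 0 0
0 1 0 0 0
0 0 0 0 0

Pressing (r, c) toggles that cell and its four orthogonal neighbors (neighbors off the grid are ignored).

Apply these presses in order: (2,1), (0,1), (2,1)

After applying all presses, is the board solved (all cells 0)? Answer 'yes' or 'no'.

After press 1 at (2,1):
1 1 1 0 0
0 0 0 0 0
1 1 1 0 0

After press 2 at (0,1):
0 0 0 0 0
0 1 0 0 0
1 1 1 0 0

After press 3 at (2,1):
0 0 0 0 0
0 0 0 0 0
0 0 0 0 0

Lights still on: 0

Answer: yes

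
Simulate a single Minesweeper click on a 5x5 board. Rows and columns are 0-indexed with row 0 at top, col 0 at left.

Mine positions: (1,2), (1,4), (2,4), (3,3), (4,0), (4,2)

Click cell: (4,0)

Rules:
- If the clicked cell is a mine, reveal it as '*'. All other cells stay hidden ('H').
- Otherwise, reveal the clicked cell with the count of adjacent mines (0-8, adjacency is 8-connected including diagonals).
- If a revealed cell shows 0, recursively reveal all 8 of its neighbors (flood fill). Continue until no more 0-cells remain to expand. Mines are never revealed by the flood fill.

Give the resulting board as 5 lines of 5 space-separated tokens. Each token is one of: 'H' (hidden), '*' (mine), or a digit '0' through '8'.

H H H H H
H H H H H
H H H H H
H H H H H
* H H H H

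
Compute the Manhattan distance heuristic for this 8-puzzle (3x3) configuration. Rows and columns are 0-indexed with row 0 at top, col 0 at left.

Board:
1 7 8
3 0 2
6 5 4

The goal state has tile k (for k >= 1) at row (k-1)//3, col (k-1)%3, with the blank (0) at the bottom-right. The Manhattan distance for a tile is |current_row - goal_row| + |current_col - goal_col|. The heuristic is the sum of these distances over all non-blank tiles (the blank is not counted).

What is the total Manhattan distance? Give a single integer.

Tile 1: (0,0)->(0,0) = 0
Tile 7: (0,1)->(2,0) = 3
Tile 8: (0,2)->(2,1) = 3
Tile 3: (1,0)->(0,2) = 3
Tile 2: (1,2)->(0,1) = 2
Tile 6: (2,0)->(1,2) = 3
Tile 5: (2,1)->(1,1) = 1
Tile 4: (2,2)->(1,0) = 3
Sum: 0 + 3 + 3 + 3 + 2 + 3 + 1 + 3 = 18

Answer: 18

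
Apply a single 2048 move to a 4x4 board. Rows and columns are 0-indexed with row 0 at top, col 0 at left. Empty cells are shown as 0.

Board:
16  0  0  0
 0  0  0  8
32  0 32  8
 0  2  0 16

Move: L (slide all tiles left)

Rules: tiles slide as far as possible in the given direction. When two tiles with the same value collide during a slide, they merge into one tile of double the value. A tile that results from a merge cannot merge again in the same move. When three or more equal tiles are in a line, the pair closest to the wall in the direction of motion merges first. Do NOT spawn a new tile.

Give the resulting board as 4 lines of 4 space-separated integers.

Slide left:
row 0: [16, 0, 0, 0] -> [16, 0, 0, 0]
row 1: [0, 0, 0, 8] -> [8, 0, 0, 0]
row 2: [32, 0, 32, 8] -> [64, 8, 0, 0]
row 3: [0, 2, 0, 16] -> [2, 16, 0, 0]

Answer: 16  0  0  0
 8  0  0  0
64  8  0  0
 2 16  0  0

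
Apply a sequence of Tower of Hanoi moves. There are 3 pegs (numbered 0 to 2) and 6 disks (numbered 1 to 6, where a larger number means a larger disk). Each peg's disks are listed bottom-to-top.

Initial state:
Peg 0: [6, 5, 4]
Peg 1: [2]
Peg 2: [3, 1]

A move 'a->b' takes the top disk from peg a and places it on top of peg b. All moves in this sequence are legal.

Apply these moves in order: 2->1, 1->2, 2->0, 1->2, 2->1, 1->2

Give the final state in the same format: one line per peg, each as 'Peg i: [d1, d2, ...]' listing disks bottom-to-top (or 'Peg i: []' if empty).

After move 1 (2->1):
Peg 0: [6, 5, 4]
Peg 1: [2, 1]
Peg 2: [3]

After move 2 (1->2):
Peg 0: [6, 5, 4]
Peg 1: [2]
Peg 2: [3, 1]

After move 3 (2->0):
Peg 0: [6, 5, 4, 1]
Peg 1: [2]
Peg 2: [3]

After move 4 (1->2):
Peg 0: [6, 5, 4, 1]
Peg 1: []
Peg 2: [3, 2]

After move 5 (2->1):
Peg 0: [6, 5, 4, 1]
Peg 1: [2]
Peg 2: [3]

After move 6 (1->2):
Peg 0: [6, 5, 4, 1]
Peg 1: []
Peg 2: [3, 2]

Answer: Peg 0: [6, 5, 4, 1]
Peg 1: []
Peg 2: [3, 2]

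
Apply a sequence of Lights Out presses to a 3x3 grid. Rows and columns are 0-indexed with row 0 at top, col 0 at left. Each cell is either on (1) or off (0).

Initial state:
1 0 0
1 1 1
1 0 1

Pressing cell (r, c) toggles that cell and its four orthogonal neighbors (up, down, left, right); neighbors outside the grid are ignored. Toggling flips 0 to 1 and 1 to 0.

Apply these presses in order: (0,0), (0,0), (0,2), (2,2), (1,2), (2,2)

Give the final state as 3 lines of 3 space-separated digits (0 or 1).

Answer: 1 1 0
1 0 1
1 0 0

Derivation:
After press 1 at (0,0):
0 1 0
0 1 1
1 0 1

After press 2 at (0,0):
1 0 0
1 1 1
1 0 1

After press 3 at (0,2):
1 1 1
1 1 0
1 0 1

After press 4 at (2,2):
1 1 1
1 1 1
1 1 0

After press 5 at (1,2):
1 1 0
1 0 0
1 1 1

After press 6 at (2,2):
1 1 0
1 0 1
1 0 0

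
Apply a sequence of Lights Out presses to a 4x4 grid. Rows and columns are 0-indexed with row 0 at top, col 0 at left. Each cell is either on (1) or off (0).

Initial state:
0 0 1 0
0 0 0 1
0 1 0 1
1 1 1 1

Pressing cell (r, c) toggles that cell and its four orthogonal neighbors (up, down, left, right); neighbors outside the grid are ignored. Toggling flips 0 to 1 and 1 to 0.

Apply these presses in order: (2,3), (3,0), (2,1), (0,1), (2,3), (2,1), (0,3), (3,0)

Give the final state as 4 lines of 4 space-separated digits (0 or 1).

Answer: 1 1 1 1
0 1 0 0
0 1 0 1
1 1 1 1

Derivation:
After press 1 at (2,3):
0 0 1 0
0 0 0 0
0 1 1 0
1 1 1 0

After press 2 at (3,0):
0 0 1 0
0 0 0 0
1 1 1 0
0 0 1 0

After press 3 at (2,1):
0 0 1 0
0 1 0 0
0 0 0 0
0 1 1 0

After press 4 at (0,1):
1 1 0 0
0 0 0 0
0 0 0 0
0 1 1 0

After press 5 at (2,3):
1 1 0 0
0 0 0 1
0 0 1 1
0 1 1 1

After press 6 at (2,1):
1 1 0 0
0 1 0 1
1 1 0 1
0 0 1 1

After press 7 at (0,3):
1 1 1 1
0 1 0 0
1 1 0 1
0 0 1 1

After press 8 at (3,0):
1 1 1 1
0 1 0 0
0 1 0 1
1 1 1 1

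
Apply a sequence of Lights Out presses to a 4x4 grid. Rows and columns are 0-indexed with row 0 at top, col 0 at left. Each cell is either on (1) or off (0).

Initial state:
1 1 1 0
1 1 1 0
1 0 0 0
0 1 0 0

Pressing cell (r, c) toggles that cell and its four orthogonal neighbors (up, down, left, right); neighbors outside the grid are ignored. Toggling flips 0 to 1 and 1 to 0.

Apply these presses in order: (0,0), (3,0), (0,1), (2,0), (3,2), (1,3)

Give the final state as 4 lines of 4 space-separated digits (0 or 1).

Answer: 1 1 0 1
1 0 0 1
1 1 1 1
0 1 1 1

Derivation:
After press 1 at (0,0):
0 0 1 0
0 1 1 0
1 0 0 0
0 1 0 0

After press 2 at (3,0):
0 0 1 0
0 1 1 0
0 0 0 0
1 0 0 0

After press 3 at (0,1):
1 1 0 0
0 0 1 0
0 0 0 0
1 0 0 0

After press 4 at (2,0):
1 1 0 0
1 0 1 0
1 1 0 0
0 0 0 0

After press 5 at (3,2):
1 1 0 0
1 0 1 0
1 1 1 0
0 1 1 1

After press 6 at (1,3):
1 1 0 1
1 0 0 1
1 1 1 1
0 1 1 1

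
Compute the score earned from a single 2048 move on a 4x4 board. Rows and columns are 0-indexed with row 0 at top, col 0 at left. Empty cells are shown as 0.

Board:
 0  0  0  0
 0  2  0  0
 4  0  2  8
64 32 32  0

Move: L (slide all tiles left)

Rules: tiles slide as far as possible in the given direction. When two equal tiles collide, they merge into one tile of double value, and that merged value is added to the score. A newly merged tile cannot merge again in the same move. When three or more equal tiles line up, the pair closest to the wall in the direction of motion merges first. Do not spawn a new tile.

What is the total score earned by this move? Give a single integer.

Slide left:
row 0: [0, 0, 0, 0] -> [0, 0, 0, 0]  score +0 (running 0)
row 1: [0, 2, 0, 0] -> [2, 0, 0, 0]  score +0 (running 0)
row 2: [4, 0, 2, 8] -> [4, 2, 8, 0]  score +0 (running 0)
row 3: [64, 32, 32, 0] -> [64, 64, 0, 0]  score +64 (running 64)
Board after move:
 0  0  0  0
 2  0  0  0
 4  2  8  0
64 64  0  0

Answer: 64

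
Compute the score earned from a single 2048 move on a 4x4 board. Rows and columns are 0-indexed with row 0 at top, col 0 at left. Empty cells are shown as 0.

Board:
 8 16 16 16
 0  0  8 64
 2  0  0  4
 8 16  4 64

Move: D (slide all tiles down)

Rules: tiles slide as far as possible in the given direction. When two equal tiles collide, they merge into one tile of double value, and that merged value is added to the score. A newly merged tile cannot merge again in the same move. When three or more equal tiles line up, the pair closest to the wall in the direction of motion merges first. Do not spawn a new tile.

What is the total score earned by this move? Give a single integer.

Answer: 32

Derivation:
Slide down:
col 0: [8, 0, 2, 8] -> [0, 8, 2, 8]  score +0 (running 0)
col 1: [16, 0, 0, 16] -> [0, 0, 0, 32]  score +32 (running 32)
col 2: [16, 8, 0, 4] -> [0, 16, 8, 4]  score +0 (running 32)
col 3: [16, 64, 4, 64] -> [16, 64, 4, 64]  score +0 (running 32)
Board after move:
 0  0  0 16
 8  0 16 64
 2  0  8  4
 8 32  4 64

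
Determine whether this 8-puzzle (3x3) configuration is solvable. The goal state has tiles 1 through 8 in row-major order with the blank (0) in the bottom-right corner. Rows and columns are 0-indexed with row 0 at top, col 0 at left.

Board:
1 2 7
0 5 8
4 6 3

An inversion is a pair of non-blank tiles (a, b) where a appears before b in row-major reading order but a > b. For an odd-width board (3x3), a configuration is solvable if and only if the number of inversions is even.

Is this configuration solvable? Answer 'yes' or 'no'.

Answer: no

Derivation:
Inversions (pairs i<j in row-major order where tile[i] > tile[j] > 0): 11
11 is odd, so the puzzle is not solvable.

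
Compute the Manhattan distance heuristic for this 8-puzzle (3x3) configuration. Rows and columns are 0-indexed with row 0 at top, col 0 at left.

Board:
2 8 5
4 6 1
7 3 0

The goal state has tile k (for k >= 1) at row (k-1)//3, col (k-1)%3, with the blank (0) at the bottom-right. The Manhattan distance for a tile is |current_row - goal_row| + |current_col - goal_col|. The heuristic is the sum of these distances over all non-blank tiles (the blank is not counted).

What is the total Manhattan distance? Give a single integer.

Answer: 12

Derivation:
Tile 2: (0,0)->(0,1) = 1
Tile 8: (0,1)->(2,1) = 2
Tile 5: (0,2)->(1,1) = 2
Tile 4: (1,0)->(1,0) = 0
Tile 6: (1,1)->(1,2) = 1
Tile 1: (1,2)->(0,0) = 3
Tile 7: (2,0)->(2,0) = 0
Tile 3: (2,1)->(0,2) = 3
Sum: 1 + 2 + 2 + 0 + 1 + 3 + 0 + 3 = 12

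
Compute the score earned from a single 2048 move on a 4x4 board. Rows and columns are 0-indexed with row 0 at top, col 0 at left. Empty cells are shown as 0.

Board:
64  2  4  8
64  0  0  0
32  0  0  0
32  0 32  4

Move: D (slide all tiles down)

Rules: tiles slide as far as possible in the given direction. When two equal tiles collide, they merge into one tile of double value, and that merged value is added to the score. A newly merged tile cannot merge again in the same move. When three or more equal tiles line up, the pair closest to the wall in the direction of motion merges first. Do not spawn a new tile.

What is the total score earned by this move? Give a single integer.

Answer: 192

Derivation:
Slide down:
col 0: [64, 64, 32, 32] -> [0, 0, 128, 64]  score +192 (running 192)
col 1: [2, 0, 0, 0] -> [0, 0, 0, 2]  score +0 (running 192)
col 2: [4, 0, 0, 32] -> [0, 0, 4, 32]  score +0 (running 192)
col 3: [8, 0, 0, 4] -> [0, 0, 8, 4]  score +0 (running 192)
Board after move:
  0   0   0   0
  0   0   0   0
128   0   4   8
 64   2  32   4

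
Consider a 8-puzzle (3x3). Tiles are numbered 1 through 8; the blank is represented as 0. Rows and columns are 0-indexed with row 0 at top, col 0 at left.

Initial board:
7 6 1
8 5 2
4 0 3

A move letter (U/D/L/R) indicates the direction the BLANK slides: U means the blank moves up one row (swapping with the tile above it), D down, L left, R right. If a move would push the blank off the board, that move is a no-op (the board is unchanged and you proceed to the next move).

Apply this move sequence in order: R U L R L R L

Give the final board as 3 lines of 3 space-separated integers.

After move 1 (R):
7 6 1
8 5 2
4 3 0

After move 2 (U):
7 6 1
8 5 0
4 3 2

After move 3 (L):
7 6 1
8 0 5
4 3 2

After move 4 (R):
7 6 1
8 5 0
4 3 2

After move 5 (L):
7 6 1
8 0 5
4 3 2

After move 6 (R):
7 6 1
8 5 0
4 3 2

After move 7 (L):
7 6 1
8 0 5
4 3 2

Answer: 7 6 1
8 0 5
4 3 2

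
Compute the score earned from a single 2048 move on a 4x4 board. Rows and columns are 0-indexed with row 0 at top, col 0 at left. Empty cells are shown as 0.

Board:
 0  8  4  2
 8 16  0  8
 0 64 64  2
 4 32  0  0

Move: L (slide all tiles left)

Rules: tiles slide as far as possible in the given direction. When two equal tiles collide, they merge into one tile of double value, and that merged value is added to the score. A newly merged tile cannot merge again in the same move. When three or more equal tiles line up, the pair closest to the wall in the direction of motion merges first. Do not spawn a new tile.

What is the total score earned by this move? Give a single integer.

Slide left:
row 0: [0, 8, 4, 2] -> [8, 4, 2, 0]  score +0 (running 0)
row 1: [8, 16, 0, 8] -> [8, 16, 8, 0]  score +0 (running 0)
row 2: [0, 64, 64, 2] -> [128, 2, 0, 0]  score +128 (running 128)
row 3: [4, 32, 0, 0] -> [4, 32, 0, 0]  score +0 (running 128)
Board after move:
  8   4   2   0
  8  16   8   0
128   2   0   0
  4  32   0   0

Answer: 128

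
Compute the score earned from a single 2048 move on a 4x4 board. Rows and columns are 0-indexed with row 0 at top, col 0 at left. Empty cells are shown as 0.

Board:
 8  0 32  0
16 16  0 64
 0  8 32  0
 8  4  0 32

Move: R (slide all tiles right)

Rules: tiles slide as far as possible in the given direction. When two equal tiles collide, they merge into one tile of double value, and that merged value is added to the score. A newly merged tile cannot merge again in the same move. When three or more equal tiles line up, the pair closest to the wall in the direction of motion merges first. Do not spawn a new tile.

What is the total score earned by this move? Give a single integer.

Slide right:
row 0: [8, 0, 32, 0] -> [0, 0, 8, 32]  score +0 (running 0)
row 1: [16, 16, 0, 64] -> [0, 0, 32, 64]  score +32 (running 32)
row 2: [0, 8, 32, 0] -> [0, 0, 8, 32]  score +0 (running 32)
row 3: [8, 4, 0, 32] -> [0, 8, 4, 32]  score +0 (running 32)
Board after move:
 0  0  8 32
 0  0 32 64
 0  0  8 32
 0  8  4 32

Answer: 32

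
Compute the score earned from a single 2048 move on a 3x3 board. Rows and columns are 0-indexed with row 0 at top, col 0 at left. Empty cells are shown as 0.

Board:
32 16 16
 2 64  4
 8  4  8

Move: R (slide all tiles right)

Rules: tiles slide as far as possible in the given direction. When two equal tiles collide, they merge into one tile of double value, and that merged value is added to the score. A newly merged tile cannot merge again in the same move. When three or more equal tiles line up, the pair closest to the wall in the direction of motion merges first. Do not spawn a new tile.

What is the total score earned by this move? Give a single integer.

Slide right:
row 0: [32, 16, 16] -> [0, 32, 32]  score +32 (running 32)
row 1: [2, 64, 4] -> [2, 64, 4]  score +0 (running 32)
row 2: [8, 4, 8] -> [8, 4, 8]  score +0 (running 32)
Board after move:
 0 32 32
 2 64  4
 8  4  8

Answer: 32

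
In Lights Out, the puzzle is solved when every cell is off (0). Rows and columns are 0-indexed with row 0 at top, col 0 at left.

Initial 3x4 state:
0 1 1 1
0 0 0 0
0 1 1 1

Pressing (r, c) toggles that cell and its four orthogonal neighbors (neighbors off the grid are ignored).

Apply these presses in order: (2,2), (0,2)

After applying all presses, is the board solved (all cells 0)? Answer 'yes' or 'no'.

Answer: yes

Derivation:
After press 1 at (2,2):
0 1 1 1
0 0 1 0
0 0 0 0

After press 2 at (0,2):
0 0 0 0
0 0 0 0
0 0 0 0

Lights still on: 0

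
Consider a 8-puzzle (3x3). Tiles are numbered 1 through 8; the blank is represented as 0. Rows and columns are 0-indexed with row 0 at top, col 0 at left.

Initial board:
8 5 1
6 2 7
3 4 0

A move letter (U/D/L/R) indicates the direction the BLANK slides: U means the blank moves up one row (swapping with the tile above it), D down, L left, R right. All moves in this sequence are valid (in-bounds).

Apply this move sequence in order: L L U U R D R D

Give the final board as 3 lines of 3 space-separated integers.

After move 1 (L):
8 5 1
6 2 7
3 0 4

After move 2 (L):
8 5 1
6 2 7
0 3 4

After move 3 (U):
8 5 1
0 2 7
6 3 4

After move 4 (U):
0 5 1
8 2 7
6 3 4

After move 5 (R):
5 0 1
8 2 7
6 3 4

After move 6 (D):
5 2 1
8 0 7
6 3 4

After move 7 (R):
5 2 1
8 7 0
6 3 4

After move 8 (D):
5 2 1
8 7 4
6 3 0

Answer: 5 2 1
8 7 4
6 3 0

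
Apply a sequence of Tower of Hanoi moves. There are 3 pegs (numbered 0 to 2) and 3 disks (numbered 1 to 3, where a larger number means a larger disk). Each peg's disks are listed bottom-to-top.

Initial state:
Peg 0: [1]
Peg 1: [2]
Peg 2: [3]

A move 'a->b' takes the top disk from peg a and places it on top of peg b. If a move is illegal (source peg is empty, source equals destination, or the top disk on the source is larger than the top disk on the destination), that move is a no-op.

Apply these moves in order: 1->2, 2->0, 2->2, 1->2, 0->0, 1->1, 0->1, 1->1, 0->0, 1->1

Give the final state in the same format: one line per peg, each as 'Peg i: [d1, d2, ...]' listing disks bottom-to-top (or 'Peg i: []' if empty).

Answer: Peg 0: []
Peg 1: [1]
Peg 2: [3, 2]

Derivation:
After move 1 (1->2):
Peg 0: [1]
Peg 1: []
Peg 2: [3, 2]

After move 2 (2->0):
Peg 0: [1]
Peg 1: []
Peg 2: [3, 2]

After move 3 (2->2):
Peg 0: [1]
Peg 1: []
Peg 2: [3, 2]

After move 4 (1->2):
Peg 0: [1]
Peg 1: []
Peg 2: [3, 2]

After move 5 (0->0):
Peg 0: [1]
Peg 1: []
Peg 2: [3, 2]

After move 6 (1->1):
Peg 0: [1]
Peg 1: []
Peg 2: [3, 2]

After move 7 (0->1):
Peg 0: []
Peg 1: [1]
Peg 2: [3, 2]

After move 8 (1->1):
Peg 0: []
Peg 1: [1]
Peg 2: [3, 2]

After move 9 (0->0):
Peg 0: []
Peg 1: [1]
Peg 2: [3, 2]

After move 10 (1->1):
Peg 0: []
Peg 1: [1]
Peg 2: [3, 2]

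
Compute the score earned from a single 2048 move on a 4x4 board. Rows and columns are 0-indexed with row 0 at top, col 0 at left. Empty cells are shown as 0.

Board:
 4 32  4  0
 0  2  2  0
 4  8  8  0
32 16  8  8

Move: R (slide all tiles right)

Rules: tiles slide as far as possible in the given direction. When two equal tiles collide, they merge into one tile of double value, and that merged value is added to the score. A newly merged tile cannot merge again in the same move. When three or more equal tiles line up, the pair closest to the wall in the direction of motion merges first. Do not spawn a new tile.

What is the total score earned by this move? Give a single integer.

Answer: 36

Derivation:
Slide right:
row 0: [4, 32, 4, 0] -> [0, 4, 32, 4]  score +0 (running 0)
row 1: [0, 2, 2, 0] -> [0, 0, 0, 4]  score +4 (running 4)
row 2: [4, 8, 8, 0] -> [0, 0, 4, 16]  score +16 (running 20)
row 3: [32, 16, 8, 8] -> [0, 32, 16, 16]  score +16 (running 36)
Board after move:
 0  4 32  4
 0  0  0  4
 0  0  4 16
 0 32 16 16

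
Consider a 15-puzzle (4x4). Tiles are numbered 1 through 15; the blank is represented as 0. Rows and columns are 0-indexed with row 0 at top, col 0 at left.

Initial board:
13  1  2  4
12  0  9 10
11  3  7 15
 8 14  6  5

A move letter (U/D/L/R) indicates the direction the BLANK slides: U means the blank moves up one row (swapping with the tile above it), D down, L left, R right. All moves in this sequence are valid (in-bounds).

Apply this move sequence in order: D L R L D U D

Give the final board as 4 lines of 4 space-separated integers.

After move 1 (D):
13  1  2  4
12  3  9 10
11  0  7 15
 8 14  6  5

After move 2 (L):
13  1  2  4
12  3  9 10
 0 11  7 15
 8 14  6  5

After move 3 (R):
13  1  2  4
12  3  9 10
11  0  7 15
 8 14  6  5

After move 4 (L):
13  1  2  4
12  3  9 10
 0 11  7 15
 8 14  6  5

After move 5 (D):
13  1  2  4
12  3  9 10
 8 11  7 15
 0 14  6  5

After move 6 (U):
13  1  2  4
12  3  9 10
 0 11  7 15
 8 14  6  5

After move 7 (D):
13  1  2  4
12  3  9 10
 8 11  7 15
 0 14  6  5

Answer: 13  1  2  4
12  3  9 10
 8 11  7 15
 0 14  6  5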